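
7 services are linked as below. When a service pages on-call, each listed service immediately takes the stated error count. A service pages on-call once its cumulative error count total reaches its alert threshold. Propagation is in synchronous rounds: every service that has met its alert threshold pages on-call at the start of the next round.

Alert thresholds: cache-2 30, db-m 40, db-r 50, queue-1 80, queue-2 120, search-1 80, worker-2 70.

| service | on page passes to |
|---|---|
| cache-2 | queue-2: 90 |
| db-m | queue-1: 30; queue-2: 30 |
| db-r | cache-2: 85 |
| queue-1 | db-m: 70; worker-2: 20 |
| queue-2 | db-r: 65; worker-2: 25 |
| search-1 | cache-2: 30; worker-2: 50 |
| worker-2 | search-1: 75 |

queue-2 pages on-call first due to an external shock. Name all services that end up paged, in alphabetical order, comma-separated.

cache-2, db-r, queue-2

Round 1 — queue-2 pages on-call (initial).
  db-r: +65 → 65 ≥ 50
  worker-2: +25 → 25 < 70
Round 2 — db-r pages on-call.
  cache-2: +85 → 85 ≥ 30
Round 3 — cache-2 pages on-call.
No further pages.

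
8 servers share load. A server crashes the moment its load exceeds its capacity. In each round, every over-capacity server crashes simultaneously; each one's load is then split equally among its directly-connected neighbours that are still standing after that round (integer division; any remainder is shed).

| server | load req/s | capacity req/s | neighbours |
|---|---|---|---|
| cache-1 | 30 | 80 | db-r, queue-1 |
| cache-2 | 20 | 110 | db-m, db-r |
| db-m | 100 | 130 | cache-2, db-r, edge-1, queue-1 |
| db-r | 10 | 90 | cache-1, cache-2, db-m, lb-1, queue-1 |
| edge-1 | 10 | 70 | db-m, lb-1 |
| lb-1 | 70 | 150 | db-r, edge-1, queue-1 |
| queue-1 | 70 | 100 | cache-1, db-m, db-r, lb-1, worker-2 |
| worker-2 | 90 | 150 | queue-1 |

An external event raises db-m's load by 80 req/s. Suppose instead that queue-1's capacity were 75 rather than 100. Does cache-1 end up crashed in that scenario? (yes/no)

no

With queue-1's capacity at 75:
Round 1 — db-m at 180 > 130. db-m crashes.
  db-m sheds 180 req/s to cache-2, db-r, edge-1, queue-1: 45 each.
    cache-2: 20+45 = 65 ≤ 110
    db-r: 10+45 = 55 ≤ 90
    edge-1: 10+45 = 55 ≤ 70
    queue-1: 70+45 = 115 > 75
Round 2 — queue-1 crashes.
  queue-1 sheds 115 req/s to cache-1, db-r, lb-1, worker-2: 28 each (3 lost).
    cache-1: 30+28 = 58 ≤ 80
    db-r: 55+28 = 83 ≤ 90
    lb-1: 70+28 = 98 ≤ 150
    worker-2: 90+28 = 118 ≤ 150
No further crashes.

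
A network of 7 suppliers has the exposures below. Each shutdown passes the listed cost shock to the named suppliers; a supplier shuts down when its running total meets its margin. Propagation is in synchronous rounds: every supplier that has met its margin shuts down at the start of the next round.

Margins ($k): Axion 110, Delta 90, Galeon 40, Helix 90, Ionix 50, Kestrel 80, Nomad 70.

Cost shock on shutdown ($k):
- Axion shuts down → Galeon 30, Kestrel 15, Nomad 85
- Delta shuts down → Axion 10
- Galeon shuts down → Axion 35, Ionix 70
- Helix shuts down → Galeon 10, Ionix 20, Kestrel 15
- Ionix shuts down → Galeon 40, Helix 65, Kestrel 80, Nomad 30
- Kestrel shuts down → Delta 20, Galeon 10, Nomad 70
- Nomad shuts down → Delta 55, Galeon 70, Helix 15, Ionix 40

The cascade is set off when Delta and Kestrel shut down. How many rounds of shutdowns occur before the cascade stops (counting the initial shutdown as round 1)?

Round 1 — Delta, Kestrel shut down (initial).
  Axion: +10 → 10 < 110
  Galeon: +10 → 10 < 40
  Nomad: +70 → 70 ≥ 70
Round 2 — Nomad shuts down.
  Galeon: +70 → 80 ≥ 40
  Helix: +15 → 15 < 90
  Ionix: +40 → 40 < 50
Round 3 — Galeon shuts down.
  Axion: +35 → 45 < 110
  Ionix: +70 → 110 ≥ 50
Round 4 — Ionix shuts down.
  Helix: +65 → 80 < 90
No further shutdowns.

4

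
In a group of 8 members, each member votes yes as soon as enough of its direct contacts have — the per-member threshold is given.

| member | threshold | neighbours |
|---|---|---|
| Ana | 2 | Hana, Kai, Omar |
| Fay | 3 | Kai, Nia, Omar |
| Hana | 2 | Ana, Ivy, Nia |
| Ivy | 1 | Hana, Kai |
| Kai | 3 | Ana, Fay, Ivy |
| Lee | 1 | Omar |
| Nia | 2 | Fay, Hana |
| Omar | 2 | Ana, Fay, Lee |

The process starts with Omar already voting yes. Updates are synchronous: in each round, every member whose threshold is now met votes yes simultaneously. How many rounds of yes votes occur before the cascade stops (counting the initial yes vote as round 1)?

Round 1 — Omar votes yes (initial).
Round 2 — checking thresholds:
  Ana: 1 of 3 neighbours < 2, not yet.
  Fay: 1 of 3 neighbours < 3, not yet.
  Lee: 1 of 1 neighbours ≥ 1, votes yes.
Round 3 — no new yes votes; cascade stops.

2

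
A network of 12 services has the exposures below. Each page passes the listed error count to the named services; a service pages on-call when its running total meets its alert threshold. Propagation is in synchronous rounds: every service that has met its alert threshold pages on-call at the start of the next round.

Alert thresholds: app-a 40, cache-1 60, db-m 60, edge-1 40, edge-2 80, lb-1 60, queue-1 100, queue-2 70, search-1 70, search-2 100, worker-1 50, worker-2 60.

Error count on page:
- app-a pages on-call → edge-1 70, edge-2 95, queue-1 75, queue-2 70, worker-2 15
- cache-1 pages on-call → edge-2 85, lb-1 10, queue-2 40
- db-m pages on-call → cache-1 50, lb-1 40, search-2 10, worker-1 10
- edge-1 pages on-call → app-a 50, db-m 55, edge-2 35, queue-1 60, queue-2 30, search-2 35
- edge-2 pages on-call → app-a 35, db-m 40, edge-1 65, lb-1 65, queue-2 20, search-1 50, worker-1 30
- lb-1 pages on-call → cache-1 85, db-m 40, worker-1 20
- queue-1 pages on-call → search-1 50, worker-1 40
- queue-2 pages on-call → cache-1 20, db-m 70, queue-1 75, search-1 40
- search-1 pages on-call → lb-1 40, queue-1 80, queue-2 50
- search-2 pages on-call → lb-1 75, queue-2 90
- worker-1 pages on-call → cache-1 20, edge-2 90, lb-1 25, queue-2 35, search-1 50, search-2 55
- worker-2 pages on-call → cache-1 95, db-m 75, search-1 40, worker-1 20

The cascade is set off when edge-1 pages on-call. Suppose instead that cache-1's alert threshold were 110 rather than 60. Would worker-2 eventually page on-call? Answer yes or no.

no

With cache-1's alert threshold at 110:
Round 1 — edge-1 pages on-call (initial).
  app-a: +50 → 50 ≥ 40
  db-m: +55 → 55 < 60
  edge-2: +35 → 35 < 80
  queue-1: +60 → 60 < 100
  queue-2: +30 → 30 < 70
  search-2: +35 → 35 < 100
Round 2 — app-a pages on-call.
  edge-2: +95 → 130 ≥ 80
  queue-1: +75 → 135 ≥ 100
  queue-2: +70 → 100 ≥ 70
  worker-2: +15 → 15 < 60
Round 3 — edge-2, queue-1, queue-2 page on-call.
  cache-1: +20 → 20 < 110
  db-m: +40+70 → 165 ≥ 60
  lb-1: +65 → 65 ≥ 60
  search-1: +50+50+40 → 140 ≥ 70
  worker-1: +30+40 → 70 ≥ 50
Round 4 — db-m, lb-1, search-1, worker-1 page on-call.
  cache-1: +50+85+20 → 175 ≥ 110
  search-2: +10+55 → 100 ≥ 100
Round 5 — cache-1, search-2 page on-call.
No further pages.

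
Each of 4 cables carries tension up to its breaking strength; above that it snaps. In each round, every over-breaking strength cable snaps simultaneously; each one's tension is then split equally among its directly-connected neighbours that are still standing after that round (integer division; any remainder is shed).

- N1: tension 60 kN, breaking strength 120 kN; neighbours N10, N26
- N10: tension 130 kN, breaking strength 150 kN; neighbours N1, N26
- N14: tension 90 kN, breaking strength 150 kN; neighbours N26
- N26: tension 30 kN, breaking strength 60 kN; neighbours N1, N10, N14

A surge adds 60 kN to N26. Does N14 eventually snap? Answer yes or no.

no

Round 1 — N26 at 90 > 60. N26 snaps.
  N26 sheds 90 kN to N1, N10, N14: 30 each.
    N1: 60+30 = 90 ≤ 120
    N10: 130+30 = 160 > 150
    N14: 90+30 = 120 ≤ 150
Round 2 — N10 snaps.
  N10 sheds 160 kN to N1: 160 each.
    N1: 90+160 = 250 > 120
Round 3 — N1 snaps.
  N1 sheds 250 kN: no online neighbours, lost.
No further breaks.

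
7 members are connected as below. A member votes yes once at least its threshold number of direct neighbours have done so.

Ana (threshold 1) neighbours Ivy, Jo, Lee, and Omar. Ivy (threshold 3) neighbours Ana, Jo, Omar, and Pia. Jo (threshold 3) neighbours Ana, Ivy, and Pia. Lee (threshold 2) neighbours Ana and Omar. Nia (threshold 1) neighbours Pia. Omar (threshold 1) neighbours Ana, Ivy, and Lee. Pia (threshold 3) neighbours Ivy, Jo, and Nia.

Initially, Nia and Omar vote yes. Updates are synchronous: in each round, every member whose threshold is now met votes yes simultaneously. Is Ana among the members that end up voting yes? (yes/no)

yes

Round 1 — Nia, Omar vote yes (initial).
Round 2 — checking thresholds:
  Ana: 1 of 4 neighbours ≥ 1, votes yes.
  Ivy: 1 of 4 neighbours < 3, below threshold.
  Lee: 1 of 2 neighbours < 2, below threshold.
  Pia: 1 of 3 neighbours < 3, below threshold.
Round 3 — checking thresholds:
  Ivy: 2 of 4 neighbours < 3, below threshold.
  Jo: 1 of 3 neighbours < 3, below threshold.
  Lee: 2 of 2 neighbours ≥ 2, votes yes.
  Pia: 1 of 3 neighbours < 3, below threshold.
Round 4 — no new yes votes; cascade stops.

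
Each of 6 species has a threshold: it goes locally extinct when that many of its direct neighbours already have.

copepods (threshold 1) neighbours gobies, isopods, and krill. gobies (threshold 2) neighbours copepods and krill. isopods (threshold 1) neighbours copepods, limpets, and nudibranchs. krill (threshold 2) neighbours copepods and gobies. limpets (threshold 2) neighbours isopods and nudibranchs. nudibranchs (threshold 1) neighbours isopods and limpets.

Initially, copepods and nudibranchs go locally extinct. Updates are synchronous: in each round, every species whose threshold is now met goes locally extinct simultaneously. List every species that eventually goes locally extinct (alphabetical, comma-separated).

copepods, isopods, limpets, nudibranchs

Round 1 — copepods, nudibranchs go locally extinct (initial).
Round 2 — checking thresholds:
  gobies: 1 of 2 neighbours < 2, not yet.
  isopods: 2 of 3 neighbours ≥ 1, goes locally extinct.
  krill: 1 of 2 neighbours < 2, not yet.
  limpets: 1 of 2 neighbours < 2, not yet.
Round 3 — checking thresholds:
  gobies: 1 of 2 neighbours < 2, not yet.
  krill: 1 of 2 neighbours < 2, not yet.
  limpets: 2 of 2 neighbours ≥ 2, goes locally extinct.
Round 4 — no new extinctions; cascade stops.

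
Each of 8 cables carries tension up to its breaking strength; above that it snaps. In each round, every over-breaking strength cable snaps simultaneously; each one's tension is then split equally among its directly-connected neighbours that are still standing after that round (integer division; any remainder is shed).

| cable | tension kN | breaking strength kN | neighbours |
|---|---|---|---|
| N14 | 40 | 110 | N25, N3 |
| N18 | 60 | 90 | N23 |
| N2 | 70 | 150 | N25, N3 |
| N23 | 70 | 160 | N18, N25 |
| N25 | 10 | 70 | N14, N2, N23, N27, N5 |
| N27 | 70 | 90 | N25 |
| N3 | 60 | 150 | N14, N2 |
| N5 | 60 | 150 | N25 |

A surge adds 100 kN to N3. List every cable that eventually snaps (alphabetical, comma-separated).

Round 1 — N3 at 160 > 150. N3 snaps.
  N3 sheds 160 kN to N14, N2: 80 each.
    N14: 40+80 = 120 > 110
    N2: 70+80 = 150 ≤ 150
Round 2 — N14 snaps.
  N14 sheds 120 kN to N25: 120 each.
    N25: 10+120 = 130 > 70
Round 3 — N25 snaps.
  N25 sheds 130 kN to N2, N23, N27, N5: 32 each (2 lost).
    N2: 150+32 = 182 > 150
    N23: 70+32 = 102 ≤ 160
    N27: 70+32 = 102 > 90
    N5: 60+32 = 92 ≤ 150
Round 4 — N2, N27 snap.
  N2 sheds 182 kN: no online neighbours, lost.
  N27 sheds 102 kN: no online neighbours, lost.
No further breaks.

N14, N2, N25, N27, N3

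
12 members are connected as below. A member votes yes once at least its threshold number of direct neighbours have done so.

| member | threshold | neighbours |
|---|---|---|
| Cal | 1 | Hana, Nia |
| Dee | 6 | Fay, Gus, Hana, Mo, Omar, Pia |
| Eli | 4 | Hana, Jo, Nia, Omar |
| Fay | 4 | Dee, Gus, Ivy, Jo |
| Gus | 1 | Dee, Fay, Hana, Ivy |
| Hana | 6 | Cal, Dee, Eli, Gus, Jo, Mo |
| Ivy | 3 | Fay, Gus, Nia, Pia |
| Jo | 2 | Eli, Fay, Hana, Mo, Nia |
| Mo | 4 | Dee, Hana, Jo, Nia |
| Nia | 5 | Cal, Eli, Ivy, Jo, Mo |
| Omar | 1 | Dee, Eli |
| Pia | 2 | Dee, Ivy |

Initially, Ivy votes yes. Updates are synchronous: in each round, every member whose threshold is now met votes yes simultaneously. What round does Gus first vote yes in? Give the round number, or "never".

2

Round 1 — Ivy votes yes (initial).
Round 2 — checking thresholds:
  Fay: 1 of 4 neighbours < 4, not yet.
  Gus: 1 of 4 neighbours ≥ 1, votes yes.
  Nia: 1 of 5 neighbours < 5, not yet.
  Pia: 1 of 2 neighbours < 2, not yet.
Round 3 — no new yes votes; cascade stops.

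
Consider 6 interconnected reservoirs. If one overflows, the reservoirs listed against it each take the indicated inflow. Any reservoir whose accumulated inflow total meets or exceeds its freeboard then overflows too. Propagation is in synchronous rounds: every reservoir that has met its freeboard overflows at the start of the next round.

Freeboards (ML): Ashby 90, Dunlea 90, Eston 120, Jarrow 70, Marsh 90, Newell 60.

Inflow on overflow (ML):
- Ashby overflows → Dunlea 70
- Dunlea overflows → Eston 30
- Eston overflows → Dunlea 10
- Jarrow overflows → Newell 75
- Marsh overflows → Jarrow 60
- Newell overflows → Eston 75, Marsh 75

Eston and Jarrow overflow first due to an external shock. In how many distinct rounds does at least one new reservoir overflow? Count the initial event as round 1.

Round 1 — Eston, Jarrow overflow (initial).
  Dunlea: +10 → 10 < 90
  Newell: +75 → 75 ≥ 60
Round 2 — Newell overflows.
  Marsh: +75 → 75 < 90
No further overflows.

2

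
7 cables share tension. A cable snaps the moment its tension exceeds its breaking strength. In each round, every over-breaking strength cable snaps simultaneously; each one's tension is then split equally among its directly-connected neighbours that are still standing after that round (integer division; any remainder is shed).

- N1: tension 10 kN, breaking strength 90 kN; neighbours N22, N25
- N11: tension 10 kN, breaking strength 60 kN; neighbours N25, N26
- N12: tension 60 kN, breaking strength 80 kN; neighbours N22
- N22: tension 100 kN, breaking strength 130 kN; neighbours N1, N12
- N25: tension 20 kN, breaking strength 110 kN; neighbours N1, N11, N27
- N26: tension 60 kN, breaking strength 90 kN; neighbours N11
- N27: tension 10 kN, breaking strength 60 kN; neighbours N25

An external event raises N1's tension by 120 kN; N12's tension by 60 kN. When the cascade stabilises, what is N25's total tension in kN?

85

Round 1 — N1 at 130 > 90; N12 at 120 > 80. N1, N12 snap.
  N1 sheds 130 kN to N22, N25: 65 each.
    N22: 100+65 = 165 > 130
    N25: 20+65 = 85 ≤ 110
  N12 sheds 120 kN to N22: 120 each.
    N22: 165+120 = 285 > 130
Round 2 — N22 snaps.
  N22 sheds 285 kN: no online neighbours, lost.
No further breaks.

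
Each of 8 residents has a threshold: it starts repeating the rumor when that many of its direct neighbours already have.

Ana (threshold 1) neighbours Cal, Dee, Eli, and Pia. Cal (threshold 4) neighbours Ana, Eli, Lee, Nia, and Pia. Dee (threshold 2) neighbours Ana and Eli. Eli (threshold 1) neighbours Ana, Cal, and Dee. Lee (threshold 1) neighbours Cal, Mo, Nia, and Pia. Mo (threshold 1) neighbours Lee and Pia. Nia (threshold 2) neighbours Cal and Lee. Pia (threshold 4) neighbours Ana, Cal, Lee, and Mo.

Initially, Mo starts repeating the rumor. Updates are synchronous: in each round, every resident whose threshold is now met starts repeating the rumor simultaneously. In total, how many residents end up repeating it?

Round 1 — Mo starts repeating the rumor (initial).
Round 2 — checking thresholds:
  Lee: 1 of 4 neighbours ≥ 1, starts repeating the rumor.
  Pia: 1 of 4 neighbours < 4, not yet.
Round 3 — no new spreads; cascade stops.

2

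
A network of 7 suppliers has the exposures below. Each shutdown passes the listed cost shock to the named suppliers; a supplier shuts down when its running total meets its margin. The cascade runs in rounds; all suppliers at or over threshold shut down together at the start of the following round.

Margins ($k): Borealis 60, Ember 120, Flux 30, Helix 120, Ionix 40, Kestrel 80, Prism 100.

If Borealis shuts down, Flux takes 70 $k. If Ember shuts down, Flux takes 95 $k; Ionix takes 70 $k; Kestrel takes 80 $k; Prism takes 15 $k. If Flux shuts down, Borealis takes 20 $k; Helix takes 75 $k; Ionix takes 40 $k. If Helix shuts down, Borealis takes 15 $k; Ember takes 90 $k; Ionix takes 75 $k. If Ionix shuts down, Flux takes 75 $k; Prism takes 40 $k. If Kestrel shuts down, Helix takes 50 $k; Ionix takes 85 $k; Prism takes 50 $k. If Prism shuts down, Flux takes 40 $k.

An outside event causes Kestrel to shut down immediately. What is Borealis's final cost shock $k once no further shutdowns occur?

35

Round 1 — Kestrel shuts down (initial).
  Helix: +50 → 50 < 120
  Ionix: +85 → 85 ≥ 40
  Prism: +50 → 50 < 100
Round 2 — Ionix shuts down.
  Flux: +75 → 75 ≥ 30
  Prism: +40 → 90 < 100
Round 3 — Flux shuts down.
  Borealis: +20 → 20 < 60
  Helix: +75 → 125 ≥ 120
Round 4 — Helix shuts down.
  Borealis: +15 → 35 < 60
  Ember: +90 → 90 < 120
No further shutdowns.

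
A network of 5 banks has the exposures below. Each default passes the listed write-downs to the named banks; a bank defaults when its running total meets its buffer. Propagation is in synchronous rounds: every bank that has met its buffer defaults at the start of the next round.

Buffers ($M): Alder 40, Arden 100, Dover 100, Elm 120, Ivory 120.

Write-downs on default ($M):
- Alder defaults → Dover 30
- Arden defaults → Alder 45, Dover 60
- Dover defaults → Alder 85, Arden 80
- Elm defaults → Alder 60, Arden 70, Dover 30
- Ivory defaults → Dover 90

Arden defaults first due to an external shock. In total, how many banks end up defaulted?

Round 1 — Arden defaults (initial).
  Alder: +45 → 45 ≥ 40
  Dover: +60 → 60 < 100
Round 2 — Alder defaults.
  Dover: +30 → 90 < 100
No further defaults.

2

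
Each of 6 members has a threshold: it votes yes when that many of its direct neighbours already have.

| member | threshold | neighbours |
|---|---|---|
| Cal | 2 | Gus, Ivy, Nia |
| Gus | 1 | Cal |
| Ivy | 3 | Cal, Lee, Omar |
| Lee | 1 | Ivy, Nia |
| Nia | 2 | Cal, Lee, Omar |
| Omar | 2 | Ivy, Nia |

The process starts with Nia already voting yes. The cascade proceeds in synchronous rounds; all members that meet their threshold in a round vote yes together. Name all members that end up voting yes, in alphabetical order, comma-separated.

Round 1 — Nia votes yes (initial).
Round 2 — checking thresholds:
  Cal: 1 of 3 neighbours < 2, below threshold.
  Lee: 1 of 2 neighbours ≥ 1, votes yes.
  Omar: 1 of 2 neighbours < 2, below threshold.
Round 3 — no new yes votes; cascade stops.

Lee, Nia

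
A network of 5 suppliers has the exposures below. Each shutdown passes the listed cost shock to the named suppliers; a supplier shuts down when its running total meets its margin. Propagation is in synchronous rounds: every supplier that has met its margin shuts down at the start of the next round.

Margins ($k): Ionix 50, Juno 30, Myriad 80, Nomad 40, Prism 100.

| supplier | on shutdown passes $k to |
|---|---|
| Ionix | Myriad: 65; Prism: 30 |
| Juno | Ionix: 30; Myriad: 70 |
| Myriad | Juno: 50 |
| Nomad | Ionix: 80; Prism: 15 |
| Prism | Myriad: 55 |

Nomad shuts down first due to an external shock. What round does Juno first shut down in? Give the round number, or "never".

Round 1 — Nomad shuts down (initial).
  Ionix: +80 → 80 ≥ 50
  Prism: +15 → 15 < 100
Round 2 — Ionix shuts down.
  Myriad: +65 → 65 < 80
  Prism: +30 → 45 < 100
No further shutdowns.

never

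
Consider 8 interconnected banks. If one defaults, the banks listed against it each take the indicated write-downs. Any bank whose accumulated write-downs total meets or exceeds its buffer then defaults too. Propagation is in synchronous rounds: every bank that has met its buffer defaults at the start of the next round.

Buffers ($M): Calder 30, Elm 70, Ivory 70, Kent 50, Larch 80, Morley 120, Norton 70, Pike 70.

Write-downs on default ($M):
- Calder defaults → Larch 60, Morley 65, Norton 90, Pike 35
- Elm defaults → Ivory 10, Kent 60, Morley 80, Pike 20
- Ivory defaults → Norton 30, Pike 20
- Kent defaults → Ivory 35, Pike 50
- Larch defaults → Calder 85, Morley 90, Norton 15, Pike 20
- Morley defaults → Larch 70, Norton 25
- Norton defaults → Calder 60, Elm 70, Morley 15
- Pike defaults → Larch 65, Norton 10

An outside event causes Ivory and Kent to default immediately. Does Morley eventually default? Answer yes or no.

no

Round 1 — Ivory, Kent default (initial).
  Norton: +30 → 30 < 70
  Pike: +20+50 → 70 ≥ 70
Round 2 — Pike defaults.
  Larch: +65 → 65 < 80
  Norton: +10 → 40 < 70
No further defaults.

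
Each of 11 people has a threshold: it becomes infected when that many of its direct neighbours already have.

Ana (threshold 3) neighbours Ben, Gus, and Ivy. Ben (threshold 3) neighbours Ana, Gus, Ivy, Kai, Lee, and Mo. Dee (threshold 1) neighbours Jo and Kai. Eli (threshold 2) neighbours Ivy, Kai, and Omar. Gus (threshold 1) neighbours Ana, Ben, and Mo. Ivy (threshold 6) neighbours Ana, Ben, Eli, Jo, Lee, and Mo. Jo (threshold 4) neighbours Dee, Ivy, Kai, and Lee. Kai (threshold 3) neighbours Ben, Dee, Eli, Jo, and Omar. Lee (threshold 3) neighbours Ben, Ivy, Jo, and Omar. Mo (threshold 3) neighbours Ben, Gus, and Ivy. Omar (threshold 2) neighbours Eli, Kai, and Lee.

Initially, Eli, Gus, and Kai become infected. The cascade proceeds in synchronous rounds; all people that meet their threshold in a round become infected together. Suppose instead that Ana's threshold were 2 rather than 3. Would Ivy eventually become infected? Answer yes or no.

no

With Ana's threshold at 2:
Round 1 — Eli, Gus, Kai become infected (initial).
Round 2 — checking thresholds:
  Ana: 1 of 3 neighbours < 2, below threshold.
  Ben: 2 of 6 neighbours < 3, below threshold.
  Dee: 1 of 2 neighbours ≥ 1, becomes infected.
  Ivy: 1 of 6 neighbours < 6, below threshold.
  Jo: 1 of 4 neighbours < 4, below threshold.
  Mo: 1 of 3 neighbours < 3, below threshold.
  Omar: 2 of 3 neighbours ≥ 2, becomes infected.
Round 3 — no new infections; cascade stops.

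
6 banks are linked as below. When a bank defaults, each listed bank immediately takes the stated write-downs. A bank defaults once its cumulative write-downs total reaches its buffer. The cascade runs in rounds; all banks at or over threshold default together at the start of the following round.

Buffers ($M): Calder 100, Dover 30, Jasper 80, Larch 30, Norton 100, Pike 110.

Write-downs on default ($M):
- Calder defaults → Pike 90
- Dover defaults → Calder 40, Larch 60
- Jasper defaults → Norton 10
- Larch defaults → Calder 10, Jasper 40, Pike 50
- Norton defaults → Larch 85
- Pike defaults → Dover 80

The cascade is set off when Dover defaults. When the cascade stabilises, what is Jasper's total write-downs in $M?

40

Round 1 — Dover defaults (initial).
  Calder: +40 → 40 < 100
  Larch: +60 → 60 ≥ 30
Round 2 — Larch defaults.
  Calder: +10 → 50 < 100
  Jasper: +40 → 40 < 80
  Pike: +50 → 50 < 110
No further defaults.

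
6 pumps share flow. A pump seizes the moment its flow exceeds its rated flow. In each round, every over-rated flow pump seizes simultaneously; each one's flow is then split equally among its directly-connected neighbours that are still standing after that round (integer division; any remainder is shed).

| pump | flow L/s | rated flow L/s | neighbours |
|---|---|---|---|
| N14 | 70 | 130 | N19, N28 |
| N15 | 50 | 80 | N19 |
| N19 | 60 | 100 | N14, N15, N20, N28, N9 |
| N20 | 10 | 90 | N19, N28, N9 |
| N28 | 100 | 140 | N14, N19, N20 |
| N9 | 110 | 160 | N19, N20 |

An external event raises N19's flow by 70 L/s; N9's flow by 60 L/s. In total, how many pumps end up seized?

Round 1 — N19 at 130 > 100; N9 at 170 > 160. N19, N9 seize.
  N19 sheds 130 L/s to N14, N15, N20, N28: 32 each (2 lost).
    N14: 70+32 = 102 ≤ 130
    N15: 50+32 = 82 > 80
    N20: 10+32 = 42 ≤ 90
    N28: 100+32 = 132 ≤ 140
  N9 sheds 170 L/s to N20: 170 each.
    N20: 42+170 = 212 > 90
Round 2 — N15, N20 seize.
  N15 sheds 82 L/s: no online neighbours, lost.
  N20 sheds 212 L/s to N28: 212 each.
    N28: 132+212 = 344 > 140
Round 3 — N28 seizes.
  N28 sheds 344 L/s to N14: 344 each.
    N14: 102+344 = 446 > 130
Round 4 — N14 seizes.
  N14 sheds 446 L/s: no online neighbours, lost.
No further seizures.

6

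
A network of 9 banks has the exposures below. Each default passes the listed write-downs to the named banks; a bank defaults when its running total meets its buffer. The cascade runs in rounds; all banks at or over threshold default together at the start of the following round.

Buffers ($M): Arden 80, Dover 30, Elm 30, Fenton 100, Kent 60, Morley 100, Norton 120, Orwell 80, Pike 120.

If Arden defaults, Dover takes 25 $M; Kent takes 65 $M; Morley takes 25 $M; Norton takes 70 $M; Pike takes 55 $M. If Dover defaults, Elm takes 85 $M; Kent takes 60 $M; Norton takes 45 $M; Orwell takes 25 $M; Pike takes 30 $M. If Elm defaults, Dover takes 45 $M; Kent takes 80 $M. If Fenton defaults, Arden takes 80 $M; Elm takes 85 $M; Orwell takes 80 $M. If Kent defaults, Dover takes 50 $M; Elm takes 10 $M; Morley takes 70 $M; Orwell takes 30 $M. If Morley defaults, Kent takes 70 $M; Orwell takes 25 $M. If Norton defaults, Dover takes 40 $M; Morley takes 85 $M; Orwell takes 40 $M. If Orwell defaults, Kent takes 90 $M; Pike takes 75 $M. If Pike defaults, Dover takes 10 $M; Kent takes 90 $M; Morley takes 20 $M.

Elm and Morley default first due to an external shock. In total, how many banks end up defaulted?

5

Round 1 — Elm, Morley default (initial).
  Dover: +45 → 45 ≥ 30
  Kent: +80+70 → 150 ≥ 60
  Orwell: +25 → 25 < 80
Round 2 — Dover, Kent default.
  Norton: +45 → 45 < 120
  Orwell: +25+30 → 80 ≥ 80
  Pike: +30 → 30 < 120
Round 3 — Orwell defaults.
  Pike: +75 → 105 < 120
No further defaults.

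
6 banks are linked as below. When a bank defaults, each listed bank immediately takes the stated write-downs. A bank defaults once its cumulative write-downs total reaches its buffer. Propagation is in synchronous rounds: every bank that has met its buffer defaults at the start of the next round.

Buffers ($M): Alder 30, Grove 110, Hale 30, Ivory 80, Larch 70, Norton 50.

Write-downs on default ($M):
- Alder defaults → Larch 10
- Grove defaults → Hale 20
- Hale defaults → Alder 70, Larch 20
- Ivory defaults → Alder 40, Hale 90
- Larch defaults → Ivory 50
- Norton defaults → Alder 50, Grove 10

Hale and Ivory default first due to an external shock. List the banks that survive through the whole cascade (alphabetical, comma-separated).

Grove, Larch, Norton

Round 1 — Hale, Ivory default (initial).
  Alder: +70+40 → 110 ≥ 30
  Larch: +20 → 20 < 70
Round 2 — Alder defaults.
  Larch: +10 → 30 < 70
No further defaults.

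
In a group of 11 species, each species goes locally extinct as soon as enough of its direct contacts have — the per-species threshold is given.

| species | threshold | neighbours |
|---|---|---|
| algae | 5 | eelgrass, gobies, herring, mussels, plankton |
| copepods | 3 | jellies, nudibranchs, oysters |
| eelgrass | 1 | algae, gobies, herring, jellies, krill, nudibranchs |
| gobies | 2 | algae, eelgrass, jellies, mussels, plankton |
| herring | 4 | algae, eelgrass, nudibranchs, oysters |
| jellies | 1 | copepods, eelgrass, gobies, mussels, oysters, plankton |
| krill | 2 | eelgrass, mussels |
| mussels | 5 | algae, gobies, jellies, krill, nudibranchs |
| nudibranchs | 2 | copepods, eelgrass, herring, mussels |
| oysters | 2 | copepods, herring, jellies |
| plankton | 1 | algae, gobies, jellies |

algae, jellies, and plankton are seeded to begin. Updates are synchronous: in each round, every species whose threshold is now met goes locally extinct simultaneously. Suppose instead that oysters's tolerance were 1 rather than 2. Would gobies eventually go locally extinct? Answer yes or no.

With oysters's tolerance at 1:
Round 1 — algae, jellies, plankton go locally extinct (initial).
Round 2 — checking thresholds:
  copepods: 1 of 3 neighbours < 3, not yet.
  eelgrass: 2 of 6 neighbours ≥ 1, goes locally extinct.
  gobies: 3 of 5 neighbours ≥ 2, goes locally extinct.
  herring: 1 of 4 neighbours < 4, not yet.
  mussels: 2 of 5 neighbours < 5, not yet.
  oysters: 1 of 3 neighbours ≥ 1, goes locally extinct.
Round 3 — no new extinctions; cascade stops.

yes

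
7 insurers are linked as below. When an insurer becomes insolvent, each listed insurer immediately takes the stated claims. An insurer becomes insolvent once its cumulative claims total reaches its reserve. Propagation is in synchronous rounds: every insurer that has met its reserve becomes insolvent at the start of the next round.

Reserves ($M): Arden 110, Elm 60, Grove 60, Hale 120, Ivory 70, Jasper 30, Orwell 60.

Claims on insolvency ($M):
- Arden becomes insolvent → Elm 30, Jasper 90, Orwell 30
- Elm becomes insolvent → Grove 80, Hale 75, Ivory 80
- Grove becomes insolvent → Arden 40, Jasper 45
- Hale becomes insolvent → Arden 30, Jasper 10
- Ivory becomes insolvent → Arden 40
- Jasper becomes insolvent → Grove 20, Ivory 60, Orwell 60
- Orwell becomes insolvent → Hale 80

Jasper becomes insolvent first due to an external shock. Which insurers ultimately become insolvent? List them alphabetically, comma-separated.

Jasper, Orwell

Round 1 — Jasper becomes insolvent (initial).
  Grove: +20 → 20 < 60
  Ivory: +60 → 60 < 70
  Orwell: +60 → 60 ≥ 60
Round 2 — Orwell becomes insolvent.
  Hale: +80 → 80 < 120
No further insolvencies.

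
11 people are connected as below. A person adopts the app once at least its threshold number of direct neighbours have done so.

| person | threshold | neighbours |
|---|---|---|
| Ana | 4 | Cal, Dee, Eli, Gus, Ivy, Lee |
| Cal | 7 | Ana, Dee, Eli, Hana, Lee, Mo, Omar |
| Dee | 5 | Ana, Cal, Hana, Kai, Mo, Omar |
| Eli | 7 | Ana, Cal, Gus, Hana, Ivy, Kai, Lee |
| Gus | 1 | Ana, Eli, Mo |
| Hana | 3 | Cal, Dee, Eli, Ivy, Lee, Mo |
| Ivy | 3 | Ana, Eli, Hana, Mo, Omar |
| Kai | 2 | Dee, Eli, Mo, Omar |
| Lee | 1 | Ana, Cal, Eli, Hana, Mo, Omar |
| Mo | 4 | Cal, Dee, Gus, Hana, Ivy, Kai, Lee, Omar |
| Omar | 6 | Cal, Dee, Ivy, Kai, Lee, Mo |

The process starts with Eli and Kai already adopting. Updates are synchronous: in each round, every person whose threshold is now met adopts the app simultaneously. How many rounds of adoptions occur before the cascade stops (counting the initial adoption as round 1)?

2

Round 1 — Eli, Kai adopt the app (initial).
Round 2 — checking thresholds:
  Ana: 1 of 6 neighbours < 4, below threshold.
  Cal: 1 of 7 neighbours < 7, below threshold.
  Dee: 1 of 6 neighbours < 5, below threshold.
  Gus: 1 of 3 neighbours ≥ 1, adopts the app.
  Hana: 1 of 6 neighbours < 3, below threshold.
  Ivy: 1 of 5 neighbours < 3, below threshold.
  Lee: 1 of 6 neighbours ≥ 1, adopts the app.
  Mo: 1 of 8 neighbours < 4, below threshold.
  Omar: 1 of 6 neighbours < 6, below threshold.
Round 3 — no new adoptions; cascade stops.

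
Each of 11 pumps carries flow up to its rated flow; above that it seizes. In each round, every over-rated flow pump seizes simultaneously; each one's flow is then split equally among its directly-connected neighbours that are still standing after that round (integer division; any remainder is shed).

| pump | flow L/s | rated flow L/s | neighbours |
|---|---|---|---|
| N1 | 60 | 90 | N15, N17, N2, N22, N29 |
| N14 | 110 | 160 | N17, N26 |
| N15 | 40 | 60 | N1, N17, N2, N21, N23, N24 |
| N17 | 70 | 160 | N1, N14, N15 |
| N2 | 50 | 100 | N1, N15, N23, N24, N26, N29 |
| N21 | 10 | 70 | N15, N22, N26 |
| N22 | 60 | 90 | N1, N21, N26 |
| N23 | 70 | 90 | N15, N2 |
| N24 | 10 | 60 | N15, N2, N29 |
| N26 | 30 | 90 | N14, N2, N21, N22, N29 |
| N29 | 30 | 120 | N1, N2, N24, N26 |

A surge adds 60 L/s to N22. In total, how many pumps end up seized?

Round 1 — N22 at 120 > 90. N22 seizes.
  N22 sheds 120 L/s to N1, N21, N26: 40 each.
    N1: 60+40 = 100 > 90
    N21: 10+40 = 50 ≤ 70
    N26: 30+40 = 70 ≤ 90
Round 2 — N1 seizes.
  N1 sheds 100 L/s to N15, N17, N2, N29: 25 each.
    N15: 40+25 = 65 > 60
    N17: 70+25 = 95 ≤ 160
    N2: 50+25 = 75 ≤ 100
    N29: 30+25 = 55 ≤ 120
Round 3 — N15 seizes.
  N15 sheds 65 L/s to N17, N2, N21, N23, N24: 13 each.
    N17: 95+13 = 108 ≤ 160
    N2: 75+13 = 88 ≤ 100
    N21: 50+13 = 63 ≤ 70
    N23: 70+13 = 83 ≤ 90
    N24: 10+13 = 23 ≤ 60
No further seizures.

3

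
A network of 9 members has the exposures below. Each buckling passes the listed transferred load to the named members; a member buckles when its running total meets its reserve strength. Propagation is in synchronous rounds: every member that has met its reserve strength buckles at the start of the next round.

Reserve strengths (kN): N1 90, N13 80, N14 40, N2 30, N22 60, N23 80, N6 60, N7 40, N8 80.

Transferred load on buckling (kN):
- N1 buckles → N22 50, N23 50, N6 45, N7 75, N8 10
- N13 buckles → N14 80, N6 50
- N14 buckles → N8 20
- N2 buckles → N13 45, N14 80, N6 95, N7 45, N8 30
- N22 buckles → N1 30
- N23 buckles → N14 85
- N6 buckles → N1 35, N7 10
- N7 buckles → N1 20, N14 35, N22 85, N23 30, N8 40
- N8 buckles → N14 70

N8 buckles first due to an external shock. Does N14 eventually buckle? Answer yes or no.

yes

Round 1 — N8 buckles (initial).
  N14: +70 → 70 ≥ 40
Round 2 — N14 buckles.
No further bucklings.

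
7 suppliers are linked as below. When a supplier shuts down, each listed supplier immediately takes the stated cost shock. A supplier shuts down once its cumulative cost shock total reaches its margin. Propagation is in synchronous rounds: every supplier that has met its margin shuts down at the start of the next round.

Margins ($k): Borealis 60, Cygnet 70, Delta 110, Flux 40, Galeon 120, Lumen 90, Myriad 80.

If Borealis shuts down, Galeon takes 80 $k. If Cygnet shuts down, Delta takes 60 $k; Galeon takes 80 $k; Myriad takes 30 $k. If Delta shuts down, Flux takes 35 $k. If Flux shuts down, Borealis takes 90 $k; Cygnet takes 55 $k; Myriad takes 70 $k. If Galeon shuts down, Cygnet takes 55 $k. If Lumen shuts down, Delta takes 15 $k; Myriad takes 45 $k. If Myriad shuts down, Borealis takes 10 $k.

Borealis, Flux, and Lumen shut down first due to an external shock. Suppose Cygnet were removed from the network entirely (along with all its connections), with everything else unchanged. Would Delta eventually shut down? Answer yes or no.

no

With Cygnet removed:
Round 1 — Borealis, Flux, Lumen shut down (initial).
  Delta: +15 → 15 < 110
  Galeon: +80 → 80 < 120
  Myriad: +70+45 → 115 ≥ 80
Round 2 — Myriad shuts down.
No further shutdowns.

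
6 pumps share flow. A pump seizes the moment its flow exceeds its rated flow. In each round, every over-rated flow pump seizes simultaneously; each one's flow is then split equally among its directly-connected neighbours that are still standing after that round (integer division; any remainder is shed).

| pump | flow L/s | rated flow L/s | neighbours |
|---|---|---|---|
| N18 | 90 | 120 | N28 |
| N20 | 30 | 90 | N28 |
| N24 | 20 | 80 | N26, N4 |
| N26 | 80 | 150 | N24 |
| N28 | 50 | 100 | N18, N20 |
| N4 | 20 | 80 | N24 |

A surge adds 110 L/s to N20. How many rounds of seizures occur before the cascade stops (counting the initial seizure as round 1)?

3

Round 1 — N20 at 140 > 90. N20 seizes.
  N20 sheds 140 L/s to N28: 140 each.
    N28: 50+140 = 190 > 100
Round 2 — N28 seizes.
  N28 sheds 190 L/s to N18: 190 each.
    N18: 90+190 = 280 > 120
Round 3 — N18 seizes.
  N18 sheds 280 L/s: no online neighbours, lost.
No further seizures.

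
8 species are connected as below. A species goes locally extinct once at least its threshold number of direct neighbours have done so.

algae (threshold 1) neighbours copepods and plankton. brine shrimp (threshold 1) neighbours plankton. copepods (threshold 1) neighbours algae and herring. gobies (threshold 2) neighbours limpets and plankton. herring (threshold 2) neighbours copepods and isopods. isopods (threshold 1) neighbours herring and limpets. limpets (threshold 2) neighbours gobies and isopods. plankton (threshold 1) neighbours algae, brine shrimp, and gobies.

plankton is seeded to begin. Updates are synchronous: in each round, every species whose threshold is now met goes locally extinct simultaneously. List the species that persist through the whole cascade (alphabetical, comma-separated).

Round 1 — plankton goes locally extinct (initial).
Round 2 — checking thresholds:
  algae: 1 of 2 neighbours ≥ 1, goes locally extinct.
  brine shrimp: 1 of 1 neighbours ≥ 1, goes locally extinct.
  gobies: 1 of 2 neighbours < 2, not yet.
Round 3 — checking thresholds:
  copepods: 1 of 2 neighbours ≥ 1, goes locally extinct.
  gobies: 1 of 2 neighbours < 2, not yet.
Round 4 — no new extinctions; cascade stops.

gobies, herring, isopods, limpets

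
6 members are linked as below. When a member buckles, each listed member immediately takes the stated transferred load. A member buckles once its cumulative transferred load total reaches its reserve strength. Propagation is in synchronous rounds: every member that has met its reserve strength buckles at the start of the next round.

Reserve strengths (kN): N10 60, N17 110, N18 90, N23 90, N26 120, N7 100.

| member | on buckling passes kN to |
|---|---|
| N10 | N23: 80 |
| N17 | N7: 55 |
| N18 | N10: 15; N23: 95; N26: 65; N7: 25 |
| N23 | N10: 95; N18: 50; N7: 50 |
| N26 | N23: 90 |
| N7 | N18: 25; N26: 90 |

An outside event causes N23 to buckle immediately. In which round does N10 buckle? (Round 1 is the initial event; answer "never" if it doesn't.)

2

Round 1 — N23 buckles (initial).
  N10: +95 → 95 ≥ 60
  N18: +50 → 50 < 90
  N7: +50 → 50 < 100
Round 2 — N10 buckles.
No further bucklings.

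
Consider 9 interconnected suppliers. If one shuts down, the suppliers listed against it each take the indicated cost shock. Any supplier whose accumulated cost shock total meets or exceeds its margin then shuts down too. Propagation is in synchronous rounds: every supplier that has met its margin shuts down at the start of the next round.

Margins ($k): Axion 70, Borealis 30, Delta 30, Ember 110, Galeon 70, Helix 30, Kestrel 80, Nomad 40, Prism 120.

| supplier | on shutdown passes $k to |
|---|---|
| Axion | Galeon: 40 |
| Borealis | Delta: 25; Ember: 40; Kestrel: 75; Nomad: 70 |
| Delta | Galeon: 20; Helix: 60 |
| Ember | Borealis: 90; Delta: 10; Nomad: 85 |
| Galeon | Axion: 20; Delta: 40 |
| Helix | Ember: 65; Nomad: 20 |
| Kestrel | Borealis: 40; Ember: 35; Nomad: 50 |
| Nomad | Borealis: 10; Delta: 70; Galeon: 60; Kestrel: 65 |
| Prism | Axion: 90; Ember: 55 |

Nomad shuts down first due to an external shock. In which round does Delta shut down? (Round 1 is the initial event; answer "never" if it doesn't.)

Round 1 — Nomad shuts down (initial).
  Borealis: +10 → 10 < 30
  Delta: +70 → 70 ≥ 30
  Galeon: +60 → 60 < 70
  Kestrel: +65 → 65 < 80
Round 2 — Delta shuts down.
  Galeon: +20 → 80 ≥ 70
  Helix: +60 → 60 ≥ 30
Round 3 — Galeon, Helix shut down.
  Axion: +20 → 20 < 70
  Ember: +65 → 65 < 110
No further shutdowns.

2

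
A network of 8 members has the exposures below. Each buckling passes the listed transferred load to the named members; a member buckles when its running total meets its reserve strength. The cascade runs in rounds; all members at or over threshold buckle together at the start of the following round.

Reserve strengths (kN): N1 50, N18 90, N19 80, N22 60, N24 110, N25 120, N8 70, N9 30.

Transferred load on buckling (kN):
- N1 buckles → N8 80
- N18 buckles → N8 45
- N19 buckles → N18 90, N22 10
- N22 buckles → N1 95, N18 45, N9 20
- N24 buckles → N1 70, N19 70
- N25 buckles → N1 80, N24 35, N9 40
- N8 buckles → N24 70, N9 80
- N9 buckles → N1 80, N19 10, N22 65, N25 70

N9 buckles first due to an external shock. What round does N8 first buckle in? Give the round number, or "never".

3

Round 1 — N9 buckles (initial).
  N1: +80 → 80 ≥ 50
  N19: +10 → 10 < 80
  N22: +65 → 65 ≥ 60
  N25: +70 → 70 < 120
Round 2 — N1, N22 buckle.
  N18: +45 → 45 < 90
  N8: +80 → 80 ≥ 70
Round 3 — N8 buckles.
  N24: +70 → 70 < 110
No further bucklings.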